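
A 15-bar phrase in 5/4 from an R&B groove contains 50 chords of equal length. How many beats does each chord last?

1.5 beats

15 bars × 5 beats/bar = 75 beats total.
75 beats ÷ 50 chords = 1.5 beats per chord.
(That is a dotted quarter note.)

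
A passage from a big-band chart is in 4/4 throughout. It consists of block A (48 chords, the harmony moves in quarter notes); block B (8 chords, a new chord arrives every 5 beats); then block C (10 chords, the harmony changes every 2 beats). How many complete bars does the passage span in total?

A: 48 × 1 = 48 beats = 12 bars.
B: 8 × 5 = 40 beats = 10 bars.
C: 10 × 2 = 20 beats = 5 bars.
Total: 12 + 10 + 5 = 27 bars.

27 bars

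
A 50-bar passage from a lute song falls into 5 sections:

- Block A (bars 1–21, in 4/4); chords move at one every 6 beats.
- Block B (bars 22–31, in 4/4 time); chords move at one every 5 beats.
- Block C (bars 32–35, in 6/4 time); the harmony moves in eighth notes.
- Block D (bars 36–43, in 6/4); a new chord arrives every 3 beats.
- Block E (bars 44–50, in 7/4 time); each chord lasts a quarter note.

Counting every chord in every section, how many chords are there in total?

135 chords

A: 21 bars × 4 beats = 84 beats; 6 beats/chord → 14 chords.
B: 10 bars × 4 beats = 40 beats; 5 beats/chord → 8 chords.
C: 4 bars × 6 beats = 24 beats; 0.5 beats/chord → 48 chords.
D: 8 bars × 6 beats = 48 beats; 3 beats/chord → 16 chords.
E: 7 bars × 7 beats = 49 beats; 1 beat/chord → 49 chords.
Total: 14 + 8 + 48 + 16 + 49 = 135.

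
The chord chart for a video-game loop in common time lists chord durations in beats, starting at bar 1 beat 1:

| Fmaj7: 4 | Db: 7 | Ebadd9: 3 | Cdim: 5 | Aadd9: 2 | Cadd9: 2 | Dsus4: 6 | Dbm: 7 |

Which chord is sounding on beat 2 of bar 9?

Beat 2 of bar 9 is beat (9−1)×4 + 2 = 34 overall.
Running totals: Fmaj7 ends at 4, Db ends at 11, Ebadd9 ends at 14, Cdim ends at 19, Aadd9 ends at 21, Cadd9 ends at 23, Dsus4 ends at 29, Dbm ends at 36.
Beat 34 falls within Dbm.

Dbm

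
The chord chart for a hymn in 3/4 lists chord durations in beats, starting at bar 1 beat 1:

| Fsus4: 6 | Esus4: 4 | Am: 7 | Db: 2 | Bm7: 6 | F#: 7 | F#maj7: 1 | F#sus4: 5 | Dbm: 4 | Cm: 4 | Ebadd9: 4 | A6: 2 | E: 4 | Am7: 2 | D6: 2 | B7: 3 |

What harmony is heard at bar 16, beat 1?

Beat 1 of bar 16 is beat (16−1)×3 + 1 = 46 overall.
Running totals: Fsus4 ends at 6, Esus4 ends at 10, Am ends at 17, Db ends at 19, Bm7 ends at 25, F# ends at 32, F#maj7 ends at 33, F#sus4 ends at 38, Dbm ends at 42, Cm ends at 46.
Beat 46 falls within Cm.

Cm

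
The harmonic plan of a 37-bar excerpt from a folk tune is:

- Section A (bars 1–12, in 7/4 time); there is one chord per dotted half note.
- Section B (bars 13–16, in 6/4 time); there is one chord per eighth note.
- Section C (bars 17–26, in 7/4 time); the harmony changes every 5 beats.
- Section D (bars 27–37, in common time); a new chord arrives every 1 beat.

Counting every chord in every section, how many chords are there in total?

134 chords

A has 84 beats and chords last 3 each, so 28 chords.
B has 24 beats and chords last 0.5 each, so 48 chords.
C has 70 beats and chords last 5 each, so 14 chords.
D has 44 beats and chords last 1 each, so 44 chords.
Total: 28 + 48 + 14 + 44 = 134.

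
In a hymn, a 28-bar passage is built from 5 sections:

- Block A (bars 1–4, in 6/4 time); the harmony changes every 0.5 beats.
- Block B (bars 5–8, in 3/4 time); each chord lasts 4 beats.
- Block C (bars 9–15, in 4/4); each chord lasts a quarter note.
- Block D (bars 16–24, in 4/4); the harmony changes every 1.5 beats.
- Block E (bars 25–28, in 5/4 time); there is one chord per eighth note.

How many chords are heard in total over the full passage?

143 chords

A: 4·6 = 24 beats, 24/0.5 = 48 chords.
B: 4·3 = 12 beats, 12/4 = 3 chords.
C: 7·4 = 28 beats, 28/1 = 28 chords.
D: 9·4 = 36 beats, 36/1.5 = 24 chords.
E: 4·5 = 20 beats, 20/0.5 = 40 chords.
Total: 48 + 3 + 28 + 24 + 40 = 143.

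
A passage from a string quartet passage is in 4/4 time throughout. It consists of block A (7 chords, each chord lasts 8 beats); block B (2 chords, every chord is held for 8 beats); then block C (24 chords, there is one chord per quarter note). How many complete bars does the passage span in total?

A: 7 × 8 = 56 beats = 14 bars.
B: 2 × 8 = 16 beats = 4 bars.
C: 24 × 1 = 24 beats = 6 bars.
Total: 14 + 4 + 6 = 24 bars.

24 bars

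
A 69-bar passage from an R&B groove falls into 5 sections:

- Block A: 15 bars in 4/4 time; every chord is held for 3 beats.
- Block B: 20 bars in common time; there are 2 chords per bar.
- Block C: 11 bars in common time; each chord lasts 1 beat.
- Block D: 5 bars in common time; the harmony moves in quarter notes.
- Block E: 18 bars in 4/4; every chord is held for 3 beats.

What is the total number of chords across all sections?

A: 15 bars × 4 beats = 60 beats; 3 beats/chord → 20 chords.
B: 20 bars × 4 beats = 80 beats; 2 beats/chord → 40 chords.
C: 11 bars × 4 beats = 44 beats; 1 beat/chord → 44 chords.
D: 5 bars × 4 beats = 20 beats; 1 beat/chord → 20 chords.
E: 18 bars × 4 beats = 72 beats; 3 beats/chord → 24 chords.
Total: 20 + 40 + 44 + 20 + 24 = 148.

148 chords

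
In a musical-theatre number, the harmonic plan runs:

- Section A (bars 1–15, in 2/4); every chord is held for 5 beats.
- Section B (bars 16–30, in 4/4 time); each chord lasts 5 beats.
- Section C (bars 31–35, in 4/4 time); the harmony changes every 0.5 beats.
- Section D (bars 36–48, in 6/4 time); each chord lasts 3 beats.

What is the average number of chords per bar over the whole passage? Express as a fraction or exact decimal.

1.75 chords per bar

A: 15 bars of 2 beats is 30 beats; at 5 beats each that's 6 chords.
B: 15 bars of 4 beats is 60 beats; at 5 beats each that's 12 chords.
C: 5 bars of 4 beats is 20 beats; at 0.5 beats each that's 40 chords.
D: 13 bars of 6 beats is 78 beats; at 3 beats each that's 26 chords.
Overall: 84 chords over 48 bars → 84/48 = 1.75 chords per bar.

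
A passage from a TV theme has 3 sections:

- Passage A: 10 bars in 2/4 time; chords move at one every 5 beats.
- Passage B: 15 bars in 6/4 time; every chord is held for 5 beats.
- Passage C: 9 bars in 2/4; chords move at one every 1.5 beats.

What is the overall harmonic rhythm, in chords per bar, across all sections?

A: 10 × 2 = 20 beats ÷ 5 = 4 chords.
B: 15 × 6 = 90 beats ÷ 5 = 18 chords.
C: 9 × 2 = 18 beats ÷ 1.5 = 12 chords.
Overall: 34 chords over 34 bars → 34/34 = 1 chords per bar.

1 chords per bar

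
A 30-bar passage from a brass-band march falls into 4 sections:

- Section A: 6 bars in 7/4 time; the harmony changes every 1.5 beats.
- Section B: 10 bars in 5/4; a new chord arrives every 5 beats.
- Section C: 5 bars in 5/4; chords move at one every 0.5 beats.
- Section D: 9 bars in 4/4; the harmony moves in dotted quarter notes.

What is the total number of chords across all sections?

112 chords

A: 6·7 = 42 beats, 42/1.5 = 28 chords.
B: 10·5 = 50 beats, 50/5 = 10 chords.
C: 5·5 = 25 beats, 25/0.5 = 50 chords.
D: 9·4 = 36 beats, 36/1.5 = 24 chords.
Total: 28 + 10 + 50 + 24 = 112.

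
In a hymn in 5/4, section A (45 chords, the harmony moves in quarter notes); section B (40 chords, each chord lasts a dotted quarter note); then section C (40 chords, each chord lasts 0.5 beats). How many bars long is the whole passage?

A: 45 × 1 = 45 beats = 9 bars.
B: 40 × 1.5 = 60 beats = 12 bars.
C: 40 × 0.5 = 20 beats = 4 bars.
Total: 9 + 12 + 4 = 25 bars.

25 bars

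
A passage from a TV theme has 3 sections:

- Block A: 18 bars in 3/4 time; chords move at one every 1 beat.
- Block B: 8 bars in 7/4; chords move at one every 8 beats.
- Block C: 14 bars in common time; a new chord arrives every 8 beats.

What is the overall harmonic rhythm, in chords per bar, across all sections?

1.7 chords per bar

A: 18 × 3 = 54 beats ÷ 1 = 54 chords.
B: 8 × 7 = 56 beats ÷ 8 = 7 chords.
C: 14 × 4 = 56 beats ÷ 8 = 7 chords.
Overall: 68 chords over 40 bars → 68/40 = 1.7 chords per bar.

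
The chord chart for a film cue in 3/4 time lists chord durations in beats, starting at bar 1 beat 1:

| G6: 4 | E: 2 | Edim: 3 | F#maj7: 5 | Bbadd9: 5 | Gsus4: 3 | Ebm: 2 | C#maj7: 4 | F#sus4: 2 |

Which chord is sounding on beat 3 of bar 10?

Beat 3 of bar 10 is beat (10−1)×3 + 3 = 30 overall.
Running totals: G6 ends at 4, E ends at 6, Edim ends at 9, F#maj7 ends at 14, Bbadd9 ends at 19, Gsus4 ends at 22, Ebm ends at 24, C#maj7 ends at 28, F#sus4 ends at 30.
Beat 30 falls within F#sus4.

F#sus4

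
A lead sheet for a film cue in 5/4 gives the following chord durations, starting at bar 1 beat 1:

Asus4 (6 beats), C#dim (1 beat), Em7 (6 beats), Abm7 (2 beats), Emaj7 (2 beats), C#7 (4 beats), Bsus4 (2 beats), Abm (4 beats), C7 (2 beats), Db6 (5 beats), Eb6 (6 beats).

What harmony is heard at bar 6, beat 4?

Beat 4 of bar 6 is beat (6−1)×5 + 4 = 29 overall.
Running totals: Asus4 ends at 6, C#dim ends at 7, Em7 ends at 13, Abm7 ends at 15, Emaj7 ends at 17, C#7 ends at 21, Bsus4 ends at 23, Abm ends at 27, C7 ends at 29.
Beat 29 falls within C7.

C7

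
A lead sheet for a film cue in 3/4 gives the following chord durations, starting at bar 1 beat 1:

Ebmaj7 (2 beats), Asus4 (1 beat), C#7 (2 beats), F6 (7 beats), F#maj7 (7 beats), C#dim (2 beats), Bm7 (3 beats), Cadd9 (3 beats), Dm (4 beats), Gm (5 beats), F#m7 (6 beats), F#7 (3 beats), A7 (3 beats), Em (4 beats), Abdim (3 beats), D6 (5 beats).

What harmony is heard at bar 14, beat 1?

Beat 1 of bar 14 is beat (14−1)×3 + 1 = 40 overall.
Running totals: Ebmaj7 ends at 2, Asus4 ends at 3, C#7 ends at 5, F6 ends at 12, F#maj7 ends at 19, C#dim ends at 21, Bm7 ends at 24, Cadd9 ends at 27, Dm ends at 31, Gm ends at 36, F#m7 ends at 42.
Beat 40 falls within F#m7.

F#m7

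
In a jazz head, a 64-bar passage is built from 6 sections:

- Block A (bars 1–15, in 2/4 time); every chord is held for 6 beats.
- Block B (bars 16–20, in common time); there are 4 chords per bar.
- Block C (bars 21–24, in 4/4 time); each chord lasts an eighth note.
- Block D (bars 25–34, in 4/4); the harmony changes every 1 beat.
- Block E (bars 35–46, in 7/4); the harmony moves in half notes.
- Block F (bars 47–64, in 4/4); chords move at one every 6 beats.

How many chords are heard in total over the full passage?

A: 15·2 = 30 beats, 30/6 = 5 chords.
B: 5·4 = 20 beats, 20/1 = 20 chords.
C: 4·4 = 16 beats, 16/0.5 = 32 chords.
D: 10·4 = 40 beats, 40/1 = 40 chords.
E: 12·7 = 84 beats, 84/2 = 42 chords.
F: 18·4 = 72 beats, 72/6 = 12 chords.
Total: 5 + 20 + 32 + 40 + 42 + 12 = 151.

151 chords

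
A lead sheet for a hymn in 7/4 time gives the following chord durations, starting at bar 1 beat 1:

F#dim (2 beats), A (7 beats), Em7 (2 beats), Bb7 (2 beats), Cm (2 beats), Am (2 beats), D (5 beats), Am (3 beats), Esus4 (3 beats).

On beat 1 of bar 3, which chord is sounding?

Cm

Beat 1 of bar 3 is beat (3−1)×7 + 1 = 15 overall.
Running totals: F#dim ends at 2, A ends at 9, Em7 ends at 11, Bb7 ends at 13, Cm ends at 15.
Beat 15 falls within Cm.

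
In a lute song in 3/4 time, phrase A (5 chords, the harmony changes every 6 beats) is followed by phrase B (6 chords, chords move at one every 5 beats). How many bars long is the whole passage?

A: 5 × 6 = 30 beats = 10 bars.
B: 6 × 5 = 30 beats = 10 bars.
Total: 10 + 10 = 20 bars.

20 bars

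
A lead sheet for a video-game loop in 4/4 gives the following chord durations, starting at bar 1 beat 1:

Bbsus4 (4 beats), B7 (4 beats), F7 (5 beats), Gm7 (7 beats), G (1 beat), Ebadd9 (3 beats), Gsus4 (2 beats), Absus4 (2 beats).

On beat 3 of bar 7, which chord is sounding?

Beat 3 of bar 7 is beat (7−1)×4 + 3 = 27 overall.
Running totals: Bbsus4 ends at 4, B7 ends at 8, F7 ends at 13, Gm7 ends at 20, G ends at 21, Ebadd9 ends at 24, Gsus4 ends at 26, Absus4 ends at 28.
Beat 27 falls within Absus4.

Absus4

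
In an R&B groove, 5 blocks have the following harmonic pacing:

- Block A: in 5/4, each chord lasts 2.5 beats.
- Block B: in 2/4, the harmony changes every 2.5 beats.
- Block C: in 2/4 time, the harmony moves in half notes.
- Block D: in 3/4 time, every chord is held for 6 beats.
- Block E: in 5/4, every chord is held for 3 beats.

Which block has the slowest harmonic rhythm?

Block D

A: 5 beats/bar ÷ 2.5 beats/chord = 2 chords/bar.
B: 2 beats/bar ÷ 2.5 beats/chord = 0.8 chords/bar.
C: 2 beats/bar ÷ 2 beats/chord = 1 chord/bar.
D: 3 beats/bar ÷ 6 beats/chord = 0.5 chords/bar.
E: 5 beats/bar ÷ 3 beats/chord = 5/3 chords/bar.
Slowest is D at 0.5 chords/bar.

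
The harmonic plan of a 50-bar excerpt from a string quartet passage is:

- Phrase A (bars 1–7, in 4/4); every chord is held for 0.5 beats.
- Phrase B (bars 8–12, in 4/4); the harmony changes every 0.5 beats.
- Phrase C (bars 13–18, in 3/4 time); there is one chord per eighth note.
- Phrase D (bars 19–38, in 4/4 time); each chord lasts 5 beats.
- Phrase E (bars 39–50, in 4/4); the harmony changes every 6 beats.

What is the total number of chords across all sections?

A has 28 beats and chords last 0.5 each, so 56 chords.
B has 20 beats and chords last 0.5 each, so 40 chords.
C has 18 beats and chords last 0.5 each, so 36 chords.
D has 80 beats and chords last 5 each, so 16 chords.
E has 48 beats and chords last 6 each, so 8 chords.
Total: 56 + 40 + 36 + 16 + 8 = 156.

156 chords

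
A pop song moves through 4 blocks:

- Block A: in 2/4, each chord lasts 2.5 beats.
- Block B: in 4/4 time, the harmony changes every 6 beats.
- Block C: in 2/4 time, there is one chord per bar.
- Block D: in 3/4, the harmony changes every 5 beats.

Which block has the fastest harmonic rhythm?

Block C

A: 2 beats/bar ÷ 2.5 beats/chord = 0.8 chords/bar.
B: 4 beats/bar ÷ 6 beats/chord = 2/3 chords/bar.
C: 2 beats/bar ÷ 2 beats/chord = 1 chord/bar.
D: 3 beats/bar ÷ 5 beats/chord = 0.6 chords/bar.
Fastest is C at 1 chords/bar.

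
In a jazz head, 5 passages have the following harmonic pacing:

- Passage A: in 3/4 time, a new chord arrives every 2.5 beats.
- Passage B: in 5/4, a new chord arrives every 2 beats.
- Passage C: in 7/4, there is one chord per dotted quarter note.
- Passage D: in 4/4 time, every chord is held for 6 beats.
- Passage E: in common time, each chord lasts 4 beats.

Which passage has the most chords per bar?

A: 3 beats/bar ÷ 2.5 beats/chord = 1.2 chords/bar.
B: 5 beats/bar ÷ 2 beats/chord = 2.5 chords/bar.
C: 7 beats/bar ÷ 1.5 beats/chord = 14/3 chords/bar.
D: 4 beats/bar ÷ 6 beats/chord = 2/3 chords/bar.
E: 4 beats/bar ÷ 4 beats/chord = 1 chord/bar.
Fastest is C at 14/3 chords/bar.

Passage C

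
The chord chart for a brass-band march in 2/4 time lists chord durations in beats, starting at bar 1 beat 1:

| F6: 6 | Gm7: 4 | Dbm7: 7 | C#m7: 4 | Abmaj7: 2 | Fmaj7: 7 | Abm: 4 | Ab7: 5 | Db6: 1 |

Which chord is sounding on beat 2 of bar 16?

Beat 2 of bar 16 is beat (16−1)×2 + 2 = 32 overall.
Running totals: F6 ends at 6, Gm7 ends at 10, Dbm7 ends at 17, C#m7 ends at 21, Abmaj7 ends at 23, Fmaj7 ends at 30, Abm ends at 34.
Beat 32 falls within Abm.

Abm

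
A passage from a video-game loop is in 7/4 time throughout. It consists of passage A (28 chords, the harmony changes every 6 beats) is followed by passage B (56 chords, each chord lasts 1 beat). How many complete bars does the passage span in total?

A: 28 × 6 = 168 beats = 24 bars.
B: 56 × 1 = 56 beats = 8 bars.
Total: 24 + 8 = 32 bars.

32 bars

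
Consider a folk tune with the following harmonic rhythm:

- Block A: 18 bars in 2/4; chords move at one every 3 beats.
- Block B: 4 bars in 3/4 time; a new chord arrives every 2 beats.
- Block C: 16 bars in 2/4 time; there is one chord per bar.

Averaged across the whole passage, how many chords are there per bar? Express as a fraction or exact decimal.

A: 18 × 2 = 36 beats ÷ 3 = 12 chords.
B: 4 × 3 = 12 beats ÷ 2 = 6 chords.
C: 16 × 2 = 32 beats ÷ 2 = 16 chords.
Overall: 34 chords over 38 bars → 34/38 = 17/19 chords per bar.

17/19 chords per bar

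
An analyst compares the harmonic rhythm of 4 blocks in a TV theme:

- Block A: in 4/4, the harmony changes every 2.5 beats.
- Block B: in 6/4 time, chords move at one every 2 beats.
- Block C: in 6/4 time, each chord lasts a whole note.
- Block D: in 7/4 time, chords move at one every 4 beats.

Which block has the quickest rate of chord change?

Block B

A: each chord is 2.5 beats in 4/4, so 1.6 per bar.
B: each chord is 2 beats in 6/4, so 3 per bar.
C: each chord is 4 beats in 6/4, so 1.5 per bar.
D: each chord is 4 beats in 7/4, so 1.75 per bar.
Fastest is B at 3 chords/bar.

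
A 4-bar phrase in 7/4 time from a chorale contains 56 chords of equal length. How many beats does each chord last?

0.5 beats

4 bars × 7 beats/bar = 28 beats total.
28 beats ÷ 56 chords = 0.5 beats per chord.
(That is an eighth note.)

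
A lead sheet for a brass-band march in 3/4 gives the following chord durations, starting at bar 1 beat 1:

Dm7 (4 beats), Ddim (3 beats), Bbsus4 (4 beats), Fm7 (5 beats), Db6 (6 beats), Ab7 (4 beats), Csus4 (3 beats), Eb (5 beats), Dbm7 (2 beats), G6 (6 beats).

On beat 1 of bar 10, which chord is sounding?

Csus4

Beat 1 of bar 10 is beat (10−1)×3 + 1 = 28 overall.
Running totals: Dm7 ends at 4, Ddim ends at 7, Bbsus4 ends at 11, Fm7 ends at 16, Db6 ends at 22, Ab7 ends at 26, Csus4 ends at 29.
Beat 28 falls within Csus4.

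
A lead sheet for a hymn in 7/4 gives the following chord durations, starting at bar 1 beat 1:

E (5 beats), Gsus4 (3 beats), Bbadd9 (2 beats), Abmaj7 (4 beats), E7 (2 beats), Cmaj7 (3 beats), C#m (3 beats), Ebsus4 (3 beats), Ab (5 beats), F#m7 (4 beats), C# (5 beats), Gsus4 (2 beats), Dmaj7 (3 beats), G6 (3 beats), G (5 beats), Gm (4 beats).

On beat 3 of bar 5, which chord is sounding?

Beat 3 of bar 5 is beat (5−1)×7 + 3 = 31 overall.
Running totals: E ends at 5, Gsus4 ends at 8, Bbadd9 ends at 10, Abmaj7 ends at 14, E7 ends at 16, Cmaj7 ends at 19, C#m ends at 22, Ebsus4 ends at 25, Ab ends at 30, F#m7 ends at 34.
Beat 31 falls within F#m7.

F#m7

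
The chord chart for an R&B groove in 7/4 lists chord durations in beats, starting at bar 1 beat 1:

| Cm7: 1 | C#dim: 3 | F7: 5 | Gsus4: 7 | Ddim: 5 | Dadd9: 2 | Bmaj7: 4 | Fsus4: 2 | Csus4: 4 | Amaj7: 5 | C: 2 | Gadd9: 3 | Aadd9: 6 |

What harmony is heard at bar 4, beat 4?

Bmaj7

Beat 4 of bar 4 is beat (4−1)×7 + 4 = 25 overall.
Running totals: Cm7 ends at 1, C#dim ends at 4, F7 ends at 9, Gsus4 ends at 16, Ddim ends at 21, Dadd9 ends at 23, Bmaj7 ends at 27.
Beat 25 falls within Bmaj7.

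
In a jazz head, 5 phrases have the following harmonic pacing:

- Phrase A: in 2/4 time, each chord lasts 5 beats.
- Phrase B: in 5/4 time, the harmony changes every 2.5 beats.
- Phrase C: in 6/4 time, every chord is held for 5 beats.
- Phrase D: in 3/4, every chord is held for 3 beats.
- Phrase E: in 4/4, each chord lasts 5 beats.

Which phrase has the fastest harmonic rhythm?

A: each chord is 5 beats in 2/4, so 0.4 per bar.
B: each chord is 2.5 beats in 5/4, so 2 per bar.
C: each chord is 5 beats in 6/4, so 1.2 per bar.
D: each chord is 3 beats in 3/4, so 1 per bar.
E: each chord is 5 beats in 4/4, so 0.8 per bar.
Fastest is B at 2 chords/bar.

Phrase B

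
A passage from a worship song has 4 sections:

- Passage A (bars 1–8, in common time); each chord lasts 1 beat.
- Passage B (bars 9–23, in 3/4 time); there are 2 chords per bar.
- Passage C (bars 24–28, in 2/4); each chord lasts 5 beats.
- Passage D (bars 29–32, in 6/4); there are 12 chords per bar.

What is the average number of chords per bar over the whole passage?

3.5 chords per bar

A: 8 × 4 = 32 beats ÷ 1 = 32 chords.
B: 15 × 3 = 45 beats ÷ 1.5 = 30 chords.
C: 5 × 2 = 10 beats ÷ 5 = 2 chords.
D: 4 × 6 = 24 beats ÷ 0.5 = 48 chords.
Overall: 112 chords over 32 bars → 112/32 = 3.5 chords per bar.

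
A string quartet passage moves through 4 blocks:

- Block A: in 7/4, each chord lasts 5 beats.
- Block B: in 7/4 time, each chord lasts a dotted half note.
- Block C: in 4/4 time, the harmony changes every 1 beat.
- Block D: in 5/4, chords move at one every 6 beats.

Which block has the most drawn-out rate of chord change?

Block D

A: 7/5 = 1.4 chords/bar.
B: 7/3 = 7/3 chords/bar.
C: 4/1 = 4 chords/bar.
D: 5/6 = 5/6 chords/bar.
Slowest is D at 5/6 chords/bar.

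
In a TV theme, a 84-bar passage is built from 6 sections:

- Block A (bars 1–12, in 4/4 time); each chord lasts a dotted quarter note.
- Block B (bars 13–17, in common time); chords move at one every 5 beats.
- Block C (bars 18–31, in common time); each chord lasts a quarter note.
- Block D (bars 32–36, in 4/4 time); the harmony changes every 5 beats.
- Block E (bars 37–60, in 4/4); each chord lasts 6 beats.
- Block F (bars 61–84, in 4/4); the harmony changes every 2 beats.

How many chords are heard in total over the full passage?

A: 12 bars × 4 beats = 48 beats; 1.5 beats/chord → 32 chords.
B: 5 bars × 4 beats = 20 beats; 5 beats/chord → 4 chords.
C: 14 bars × 4 beats = 56 beats; 1 beat/chord → 56 chords.
D: 5 bars × 4 beats = 20 beats; 5 beats/chord → 4 chords.
E: 24 bars × 4 beats = 96 beats; 6 beats/chord → 16 chords.
F: 24 bars × 4 beats = 96 beats; 2 beats/chord → 48 chords.
Total: 32 + 4 + 56 + 4 + 16 + 48 = 160.

160 chords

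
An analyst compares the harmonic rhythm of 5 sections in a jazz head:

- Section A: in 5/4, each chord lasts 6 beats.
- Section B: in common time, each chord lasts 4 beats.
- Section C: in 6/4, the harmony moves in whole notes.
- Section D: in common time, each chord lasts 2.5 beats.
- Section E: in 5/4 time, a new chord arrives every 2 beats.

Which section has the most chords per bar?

Section E

A: 5/6 = 5/6 chords/bar.
B: 4/4 = 1 chord/bar.
C: 6/4 = 1.5 chords/bar.
D: 4/2.5 = 1.6 chords/bar.
E: 5/2 = 2.5 chords/bar.
Fastest is E at 2.5 chords/bar.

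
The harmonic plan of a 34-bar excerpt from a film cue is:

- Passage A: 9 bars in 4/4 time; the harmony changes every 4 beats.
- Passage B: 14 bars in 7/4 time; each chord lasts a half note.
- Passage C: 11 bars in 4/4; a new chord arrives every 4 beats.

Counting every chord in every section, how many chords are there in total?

69 chords

A has 36 beats and chords last 4 each, so 9 chords.
B has 98 beats and chords last 2 each, so 49 chords.
C has 44 beats and chords last 4 each, so 11 chords.
Total: 9 + 49 + 11 = 69.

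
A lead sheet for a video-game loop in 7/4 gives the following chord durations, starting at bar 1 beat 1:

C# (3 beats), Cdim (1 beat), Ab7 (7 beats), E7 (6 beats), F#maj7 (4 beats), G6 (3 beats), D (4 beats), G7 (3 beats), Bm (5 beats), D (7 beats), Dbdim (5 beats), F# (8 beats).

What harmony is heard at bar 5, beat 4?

Bm

Beat 4 of bar 5 is beat (5−1)×7 + 4 = 32 overall.
Running totals: C# ends at 3, Cdim ends at 4, Ab7 ends at 11, E7 ends at 17, F#maj7 ends at 21, G6 ends at 24, D ends at 28, G7 ends at 31, Bm ends at 36.
Beat 32 falls within Bm.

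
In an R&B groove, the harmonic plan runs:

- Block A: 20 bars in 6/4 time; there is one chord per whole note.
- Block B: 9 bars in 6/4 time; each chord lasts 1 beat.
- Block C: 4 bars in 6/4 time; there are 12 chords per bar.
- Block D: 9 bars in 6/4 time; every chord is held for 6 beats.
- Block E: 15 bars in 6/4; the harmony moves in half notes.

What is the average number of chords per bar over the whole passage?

A: 20 bars of 6 beats is 120 beats; at 4 beats each that's 30 chords.
B: 9 bars of 6 beats is 54 beats; at 1 beat each that's 54 chords.
C: 4 bars of 6 beats is 24 beats; at 0.5 beats each that's 48 chords.
D: 9 bars of 6 beats is 54 beats; at 6 beats each that's 9 chords.
E: 15 bars of 6 beats is 90 beats; at 2 beats each that's 45 chords.
Overall: 186 chords over 57 bars → 186/57 = 62/19 chords per bar.

62/19 chords per bar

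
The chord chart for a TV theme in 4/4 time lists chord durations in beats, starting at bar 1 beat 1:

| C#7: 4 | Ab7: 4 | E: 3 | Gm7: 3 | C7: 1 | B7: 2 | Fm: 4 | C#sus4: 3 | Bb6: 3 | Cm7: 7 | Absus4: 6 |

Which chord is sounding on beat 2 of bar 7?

Bb6

Beat 2 of bar 7 is beat (7−1)×4 + 2 = 26 overall.
Running totals: C#7 ends at 4, Ab7 ends at 8, E ends at 11, Gm7 ends at 14, C7 ends at 15, B7 ends at 17, Fm ends at 21, C#sus4 ends at 24, Bb6 ends at 27.
Beat 26 falls within Bb6.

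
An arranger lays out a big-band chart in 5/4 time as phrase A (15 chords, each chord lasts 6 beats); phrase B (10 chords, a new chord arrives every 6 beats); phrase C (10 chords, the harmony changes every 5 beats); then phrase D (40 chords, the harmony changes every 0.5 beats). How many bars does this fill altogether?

A: 15 × 6 = 90 beats = 18 bars.
B: 10 × 6 = 60 beats = 12 bars.
C: 10 × 5 = 50 beats = 10 bars.
D: 40 × 0.5 = 20 beats = 4 bars.
Total: 18 + 12 + 10 + 4 = 44 bars.

44 bars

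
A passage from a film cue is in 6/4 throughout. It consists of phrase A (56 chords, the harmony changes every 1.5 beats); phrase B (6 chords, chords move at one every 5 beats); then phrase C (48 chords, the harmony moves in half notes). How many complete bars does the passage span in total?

35 bars

A: 56 × 1.5 = 84 beats = 14 bars.
B: 6 × 5 = 30 beats = 5 bars.
C: 48 × 2 = 96 beats = 16 bars.
Total: 14 + 5 + 16 = 35 bars.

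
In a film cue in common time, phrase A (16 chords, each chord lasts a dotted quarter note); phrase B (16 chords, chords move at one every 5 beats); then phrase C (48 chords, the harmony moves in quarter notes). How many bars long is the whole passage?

A: 16 × 1.5 = 24 beats = 6 bars.
B: 16 × 5 = 80 beats = 20 bars.
C: 48 × 1 = 48 beats = 12 bars.
Total: 6 + 20 + 12 = 38 bars.

38 bars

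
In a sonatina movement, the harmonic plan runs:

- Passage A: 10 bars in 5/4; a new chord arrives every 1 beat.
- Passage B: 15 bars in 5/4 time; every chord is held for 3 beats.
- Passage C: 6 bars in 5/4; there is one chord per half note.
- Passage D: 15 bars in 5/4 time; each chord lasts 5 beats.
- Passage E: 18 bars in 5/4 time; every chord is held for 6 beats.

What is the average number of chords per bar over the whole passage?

A: 10 bars of 5 beats is 50 beats; at 1 beat each that's 50 chords.
B: 15 bars of 5 beats is 75 beats; at 3 beats each that's 25 chords.
C: 6 bars of 5 beats is 30 beats; at 2 beats each that's 15 chords.
D: 15 bars of 5 beats is 75 beats; at 5 beats each that's 15 chords.
E: 18 bars of 5 beats is 90 beats; at 6 beats each that's 15 chords.
Overall: 120 chords over 64 bars → 120/64 = 1.875 chords per bar.

1.875 chords per bar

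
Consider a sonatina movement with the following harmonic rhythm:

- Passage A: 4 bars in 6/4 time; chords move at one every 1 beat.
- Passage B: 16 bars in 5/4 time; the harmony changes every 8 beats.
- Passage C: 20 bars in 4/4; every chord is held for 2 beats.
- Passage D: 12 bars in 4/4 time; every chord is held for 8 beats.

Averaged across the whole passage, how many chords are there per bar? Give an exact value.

A: 4 bars of 6 beats is 24 beats; at 1 beat each that's 24 chords.
B: 16 bars of 5 beats is 80 beats; at 8 beats each that's 10 chords.
C: 20 bars of 4 beats is 80 beats; at 2 beats each that's 40 chords.
D: 12 bars of 4 beats is 48 beats; at 8 beats each that's 6 chords.
Overall: 80 chords over 52 bars → 80/52 = 20/13 chords per bar.

20/13 chords per bar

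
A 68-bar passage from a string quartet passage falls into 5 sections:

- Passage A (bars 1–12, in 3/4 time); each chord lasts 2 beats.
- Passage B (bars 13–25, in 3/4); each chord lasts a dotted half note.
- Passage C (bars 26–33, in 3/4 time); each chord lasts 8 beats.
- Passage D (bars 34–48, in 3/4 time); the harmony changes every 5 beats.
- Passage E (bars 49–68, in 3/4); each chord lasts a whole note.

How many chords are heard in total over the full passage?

A: 12 bars × 3 beats = 36 beats; 2 beats/chord → 18 chords.
B: 13 bars × 3 beats = 39 beats; 3 beats/chord → 13 chords.
C: 8 bars × 3 beats = 24 beats; 8 beats/chord → 3 chords.
D: 15 bars × 3 beats = 45 beats; 5 beats/chord → 9 chords.
E: 20 bars × 3 beats = 60 beats; 4 beats/chord → 15 chords.
Total: 18 + 13 + 3 + 9 + 15 = 58.

58 chords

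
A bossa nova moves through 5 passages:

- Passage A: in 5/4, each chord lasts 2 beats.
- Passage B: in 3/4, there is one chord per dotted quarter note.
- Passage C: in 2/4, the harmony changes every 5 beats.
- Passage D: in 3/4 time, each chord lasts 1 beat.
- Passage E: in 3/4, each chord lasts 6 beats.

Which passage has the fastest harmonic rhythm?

A: 5/2 = 2.5 chords/bar.
B: 3/1.5 = 2 chords/bar.
C: 2/5 = 0.4 chords/bar.
D: 3/1 = 3 chords/bar.
E: 3/6 = 0.5 chords/bar.
Fastest is D at 3 chords/bar.

Passage D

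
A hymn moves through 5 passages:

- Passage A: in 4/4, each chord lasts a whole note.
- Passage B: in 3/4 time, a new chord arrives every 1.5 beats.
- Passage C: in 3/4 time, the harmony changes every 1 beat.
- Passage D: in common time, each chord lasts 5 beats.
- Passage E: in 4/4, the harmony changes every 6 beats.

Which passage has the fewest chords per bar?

Passage E

A: 4 beats/bar ÷ 4 beats/chord = 1 chord/bar.
B: 3 beats/bar ÷ 1.5 beats/chord = 2 chords/bar.
C: 3 beats/bar ÷ 1 beat/chord = 3 chords/bar.
D: 4 beats/bar ÷ 5 beats/chord = 0.8 chords/bar.
E: 4 beats/bar ÷ 6 beats/chord = 2/3 chords/bar.
Slowest is E at 2/3 chords/bar.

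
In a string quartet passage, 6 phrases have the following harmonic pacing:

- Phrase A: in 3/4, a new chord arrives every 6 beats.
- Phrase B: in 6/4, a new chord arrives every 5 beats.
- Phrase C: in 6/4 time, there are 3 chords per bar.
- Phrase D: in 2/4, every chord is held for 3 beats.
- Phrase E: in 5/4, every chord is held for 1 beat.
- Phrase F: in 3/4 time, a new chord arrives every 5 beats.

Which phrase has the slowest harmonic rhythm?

Phrase A

A: each chord is 6 beats in 3/4, so 0.5 per bar.
B: each chord is 5 beats in 6/4, so 1.2 per bar.
C: each chord is 2 beats in 6/4, so 3 per bar.
D: each chord is 3 beats in 2/4, so 2/3 per bar.
E: each chord is 1 beat in 5/4, so 5 per bar.
F: each chord is 5 beats in 3/4, so 0.6 per bar.
Slowest is A at 0.5 chords/bar.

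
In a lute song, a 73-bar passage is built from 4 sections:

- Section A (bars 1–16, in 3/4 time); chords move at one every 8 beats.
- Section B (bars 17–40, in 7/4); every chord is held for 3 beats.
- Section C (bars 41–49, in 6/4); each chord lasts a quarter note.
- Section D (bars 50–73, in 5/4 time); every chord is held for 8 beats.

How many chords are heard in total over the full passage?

A: 16·3 = 48 beats, 48/8 = 6 chords.
B: 24·7 = 168 beats, 168/3 = 56 chords.
C: 9·6 = 54 beats, 54/1 = 54 chords.
D: 24·5 = 120 beats, 120/8 = 15 chords.
Total: 6 + 56 + 54 + 15 = 131.

131 chords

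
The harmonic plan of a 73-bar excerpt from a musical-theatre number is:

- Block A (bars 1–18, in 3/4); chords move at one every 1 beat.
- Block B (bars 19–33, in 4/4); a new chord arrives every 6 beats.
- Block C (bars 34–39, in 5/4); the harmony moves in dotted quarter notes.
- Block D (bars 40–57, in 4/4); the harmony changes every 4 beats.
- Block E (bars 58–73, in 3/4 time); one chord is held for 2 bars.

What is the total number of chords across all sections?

A: 18 bars × 3 beats = 54 beats; 1 beat/chord → 54 chords.
B: 15 bars × 4 beats = 60 beats; 6 beats/chord → 10 chords.
C: 6 bars × 5 beats = 30 beats; 1.5 beats/chord → 20 chords.
D: 18 bars × 4 beats = 72 beats; 4 beats/chord → 18 chords.
E: 16 bars × 3 beats = 48 beats; 6 beats/chord → 8 chords.
Total: 54 + 10 + 20 + 18 + 8 = 110.

110 chords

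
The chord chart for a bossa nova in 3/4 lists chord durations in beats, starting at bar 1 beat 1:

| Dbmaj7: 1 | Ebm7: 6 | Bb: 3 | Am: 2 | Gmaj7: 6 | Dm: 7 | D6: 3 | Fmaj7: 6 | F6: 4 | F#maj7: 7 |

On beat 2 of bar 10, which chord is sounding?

Fmaj7

Beat 2 of bar 10 is beat (10−1)×3 + 2 = 29 overall.
Running totals: Dbmaj7 ends at 1, Ebm7 ends at 7, Bb ends at 10, Am ends at 12, Gmaj7 ends at 18, Dm ends at 25, D6 ends at 28, Fmaj7 ends at 34.
Beat 29 falls within Fmaj7.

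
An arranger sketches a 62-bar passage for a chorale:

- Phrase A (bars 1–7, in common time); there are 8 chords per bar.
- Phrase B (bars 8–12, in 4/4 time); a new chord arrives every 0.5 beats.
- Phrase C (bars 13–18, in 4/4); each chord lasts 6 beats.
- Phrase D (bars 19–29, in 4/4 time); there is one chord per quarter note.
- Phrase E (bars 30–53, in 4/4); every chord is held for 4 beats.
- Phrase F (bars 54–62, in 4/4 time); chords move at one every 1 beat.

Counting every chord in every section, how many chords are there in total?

204 chords

A: 7 bars × 4 beats = 28 beats; 0.5 beats/chord → 56 chords.
B: 5 bars × 4 beats = 20 beats; 0.5 beats/chord → 40 chords.
C: 6 bars × 4 beats = 24 beats; 6 beats/chord → 4 chords.
D: 11 bars × 4 beats = 44 beats; 1 beat/chord → 44 chords.
E: 24 bars × 4 beats = 96 beats; 4 beats/chord → 24 chords.
F: 9 bars × 4 beats = 36 beats; 1 beat/chord → 36 chords.
Total: 56 + 40 + 4 + 44 + 24 + 36 = 204.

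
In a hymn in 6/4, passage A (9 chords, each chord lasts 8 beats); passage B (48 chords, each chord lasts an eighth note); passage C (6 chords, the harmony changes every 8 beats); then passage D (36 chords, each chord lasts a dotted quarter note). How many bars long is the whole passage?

A: 9 × 8 = 72 beats = 12 bars.
B: 48 × 0.5 = 24 beats = 4 bars.
C: 6 × 8 = 48 beats = 8 bars.
D: 36 × 1.5 = 54 beats = 9 bars.
Total: 12 + 4 + 8 + 9 = 33 bars.

33 bars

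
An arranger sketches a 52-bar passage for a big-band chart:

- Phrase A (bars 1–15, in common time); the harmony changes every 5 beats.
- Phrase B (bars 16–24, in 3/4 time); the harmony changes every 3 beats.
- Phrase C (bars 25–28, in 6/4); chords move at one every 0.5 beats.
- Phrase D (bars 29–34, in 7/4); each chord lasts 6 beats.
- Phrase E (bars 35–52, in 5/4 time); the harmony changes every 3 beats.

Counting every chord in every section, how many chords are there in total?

A: 15 bars × 4 beats = 60 beats; 5 beats/chord → 12 chords.
B: 9 bars × 3 beats = 27 beats; 3 beats/chord → 9 chords.
C: 4 bars × 6 beats = 24 beats; 0.5 beats/chord → 48 chords.
D: 6 bars × 7 beats = 42 beats; 6 beats/chord → 7 chords.
E: 18 bars × 5 beats = 90 beats; 3 beats/chord → 30 chords.
Total: 12 + 9 + 48 + 7 + 30 = 106.

106 chords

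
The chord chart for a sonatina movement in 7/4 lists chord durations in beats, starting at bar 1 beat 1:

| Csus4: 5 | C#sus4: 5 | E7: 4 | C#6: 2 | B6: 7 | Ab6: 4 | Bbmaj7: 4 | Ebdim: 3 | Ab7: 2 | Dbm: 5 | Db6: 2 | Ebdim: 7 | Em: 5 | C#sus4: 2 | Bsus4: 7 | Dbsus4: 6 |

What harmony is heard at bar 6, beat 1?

Ab7

Beat 1 of bar 6 is beat (6−1)×7 + 1 = 36 overall.
Running totals: Csus4 ends at 5, C#sus4 ends at 10, E7 ends at 14, C#6 ends at 16, B6 ends at 23, Ab6 ends at 27, Bbmaj7 ends at 31, Ebdim ends at 34, Ab7 ends at 36.
Beat 36 falls within Ab7.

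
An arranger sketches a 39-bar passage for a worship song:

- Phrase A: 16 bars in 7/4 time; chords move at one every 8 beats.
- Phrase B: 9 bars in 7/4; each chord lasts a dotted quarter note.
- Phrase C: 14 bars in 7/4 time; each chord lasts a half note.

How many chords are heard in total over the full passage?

105 chords

A has 112 beats and chords last 8 each, so 14 chords.
B has 63 beats and chords last 1.5 each, so 42 chords.
C has 98 beats and chords last 2 each, so 49 chords.
Total: 14 + 42 + 49 = 105.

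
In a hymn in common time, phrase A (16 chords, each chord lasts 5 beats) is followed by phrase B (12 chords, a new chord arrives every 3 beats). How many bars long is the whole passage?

29 bars

A: 16 × 5 = 80 beats = 20 bars.
B: 12 × 3 = 36 beats = 9 bars.
Total: 20 + 9 = 29 bars.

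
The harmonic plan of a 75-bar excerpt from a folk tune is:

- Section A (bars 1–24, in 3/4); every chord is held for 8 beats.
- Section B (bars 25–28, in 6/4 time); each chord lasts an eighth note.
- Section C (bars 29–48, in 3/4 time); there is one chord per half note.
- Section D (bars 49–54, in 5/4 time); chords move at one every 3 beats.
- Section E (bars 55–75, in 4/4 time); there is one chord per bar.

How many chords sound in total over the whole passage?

A has 72 beats and chords last 8 each, so 9 chords.
B has 24 beats and chords last 0.5 each, so 48 chords.
C has 60 beats and chords last 2 each, so 30 chords.
D has 30 beats and chords last 3 each, so 10 chords.
E has 84 beats and chords last 4 each, so 21 chords.
Total: 9 + 48 + 30 + 10 + 21 = 118.

118 chords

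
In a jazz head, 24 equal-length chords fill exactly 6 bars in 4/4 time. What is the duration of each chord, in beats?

6 bars × 4 beats/bar = 24 beats total.
24 beats ÷ 24 chords = 1 beats per chord.
(That is a quarter note.)

1 beat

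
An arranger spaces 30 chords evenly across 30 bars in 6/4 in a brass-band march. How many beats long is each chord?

30 bars × 6 beats/bar = 180 beats total.
180 beats ÷ 30 chords = 6 beats per chord.

6 beats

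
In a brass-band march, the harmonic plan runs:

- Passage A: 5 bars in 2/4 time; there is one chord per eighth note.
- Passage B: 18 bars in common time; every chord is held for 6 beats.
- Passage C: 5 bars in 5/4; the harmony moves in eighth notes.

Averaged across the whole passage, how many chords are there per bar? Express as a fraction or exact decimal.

41/14 chords per bar

A: 5 bars of 2 beats is 10 beats; at 0.5 beats each that's 20 chords.
B: 18 bars of 4 beats is 72 beats; at 6 beats each that's 12 chords.
C: 5 bars of 5 beats is 25 beats; at 0.5 beats each that's 50 chords.
Overall: 82 chords over 28 bars → 82/28 = 41/14 chords per bar.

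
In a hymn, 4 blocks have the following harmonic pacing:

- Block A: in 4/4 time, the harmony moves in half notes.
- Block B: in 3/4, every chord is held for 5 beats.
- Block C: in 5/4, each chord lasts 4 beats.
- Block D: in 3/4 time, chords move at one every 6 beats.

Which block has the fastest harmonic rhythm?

A: 4/2 = 2 chords/bar.
B: 3/5 = 0.6 chords/bar.
C: 5/4 = 1.25 chords/bar.
D: 3/6 = 0.5 chords/bar.
Fastest is A at 2 chords/bar.

Block A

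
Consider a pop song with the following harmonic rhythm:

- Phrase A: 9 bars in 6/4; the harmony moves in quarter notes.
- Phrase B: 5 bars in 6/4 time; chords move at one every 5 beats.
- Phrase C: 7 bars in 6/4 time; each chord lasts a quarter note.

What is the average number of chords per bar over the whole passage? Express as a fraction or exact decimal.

34/7 chords per bar

A: 9 × 6 = 54 beats ÷ 1 = 54 chords.
B: 5 × 6 = 30 beats ÷ 5 = 6 chords.
C: 7 × 6 = 42 beats ÷ 1 = 42 chords.
Overall: 102 chords over 21 bars → 102/21 = 34/7 chords per bar.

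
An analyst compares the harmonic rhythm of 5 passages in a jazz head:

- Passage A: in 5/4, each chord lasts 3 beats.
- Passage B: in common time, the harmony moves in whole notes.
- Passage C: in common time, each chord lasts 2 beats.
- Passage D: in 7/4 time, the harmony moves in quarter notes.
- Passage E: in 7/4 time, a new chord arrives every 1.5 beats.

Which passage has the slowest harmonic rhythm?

Passage B

A: each chord is 3 beats in 5/4, so 5/3 per bar.
B: each chord is 4 beats in 4/4, so 1 per bar.
C: each chord is 2 beats in 4/4, so 2 per bar.
D: each chord is 1 beat in 7/4, so 7 per bar.
E: each chord is 1.5 beats in 7/4, so 14/3 per bar.
Slowest is B at 1 chords/bar.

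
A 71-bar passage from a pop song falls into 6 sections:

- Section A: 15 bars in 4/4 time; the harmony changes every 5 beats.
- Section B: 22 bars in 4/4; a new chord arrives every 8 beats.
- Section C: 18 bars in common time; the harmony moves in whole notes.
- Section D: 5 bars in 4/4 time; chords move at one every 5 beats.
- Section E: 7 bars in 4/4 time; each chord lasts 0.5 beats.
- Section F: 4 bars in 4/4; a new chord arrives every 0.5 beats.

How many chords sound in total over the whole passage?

A: 15·4 = 60 beats, 60/5 = 12 chords.
B: 22·4 = 88 beats, 88/8 = 11 chords.
C: 18·4 = 72 beats, 72/4 = 18 chords.
D: 5·4 = 20 beats, 20/5 = 4 chords.
E: 7·4 = 28 beats, 28/0.5 = 56 chords.
F: 4·4 = 16 beats, 16/0.5 = 32 chords.
Total: 12 + 11 + 18 + 4 + 56 + 32 = 133.

133 chords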